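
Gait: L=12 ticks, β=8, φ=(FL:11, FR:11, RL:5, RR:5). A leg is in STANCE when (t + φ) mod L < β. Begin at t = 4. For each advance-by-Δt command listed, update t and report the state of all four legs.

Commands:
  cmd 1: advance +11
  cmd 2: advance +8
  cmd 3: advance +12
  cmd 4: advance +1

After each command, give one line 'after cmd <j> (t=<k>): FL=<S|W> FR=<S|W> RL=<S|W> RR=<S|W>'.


start t=4: FL=S FR=S RL=W RR=W
cmd 1: advance +11 → t=15, phase=(2,2,8,8) → FL=S FR=S RL=W RR=W
cmd 2: advance +8 → t=23, phase=(10,10,4,4) → FL=W FR=W RL=S RR=S
cmd 3: advance +12 → t=35, phase=(10,10,4,4) → FL=W FR=W RL=S RR=S
cmd 4: advance +1 → t=36, phase=(11,11,5,5) → FL=W FR=W RL=S RR=S

after cmd 1 (t=15): FL=S FR=S RL=W RR=W
after cmd 2 (t=23): FL=W FR=W RL=S RR=S
after cmd 3 (t=35): FL=W FR=W RL=S RR=S
after cmd 4 (t=36): FL=W FR=W RL=S RR=S


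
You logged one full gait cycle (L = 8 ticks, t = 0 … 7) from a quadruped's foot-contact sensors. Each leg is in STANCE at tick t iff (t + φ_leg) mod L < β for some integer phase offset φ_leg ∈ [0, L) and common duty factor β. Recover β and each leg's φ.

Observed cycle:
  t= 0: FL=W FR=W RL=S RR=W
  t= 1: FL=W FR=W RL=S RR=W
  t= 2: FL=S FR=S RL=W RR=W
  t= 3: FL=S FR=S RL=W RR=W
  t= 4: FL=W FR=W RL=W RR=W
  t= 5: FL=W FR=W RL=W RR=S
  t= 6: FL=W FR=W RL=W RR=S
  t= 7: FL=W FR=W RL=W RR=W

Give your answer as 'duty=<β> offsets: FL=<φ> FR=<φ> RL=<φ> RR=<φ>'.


duty=2 offsets: FL=6 FR=6 RL=0 RR=3

duty β = stance ticks per leg = 2
FL: stance ticks = 2; W→S at t=2 → φ=6
FR: stance ticks = 2; W→S at t=2 → φ=6
RL: stance ticks = 2; W→S at t=0 → φ=0
RR: stance ticks = 2; W→S at t=5 → φ=3


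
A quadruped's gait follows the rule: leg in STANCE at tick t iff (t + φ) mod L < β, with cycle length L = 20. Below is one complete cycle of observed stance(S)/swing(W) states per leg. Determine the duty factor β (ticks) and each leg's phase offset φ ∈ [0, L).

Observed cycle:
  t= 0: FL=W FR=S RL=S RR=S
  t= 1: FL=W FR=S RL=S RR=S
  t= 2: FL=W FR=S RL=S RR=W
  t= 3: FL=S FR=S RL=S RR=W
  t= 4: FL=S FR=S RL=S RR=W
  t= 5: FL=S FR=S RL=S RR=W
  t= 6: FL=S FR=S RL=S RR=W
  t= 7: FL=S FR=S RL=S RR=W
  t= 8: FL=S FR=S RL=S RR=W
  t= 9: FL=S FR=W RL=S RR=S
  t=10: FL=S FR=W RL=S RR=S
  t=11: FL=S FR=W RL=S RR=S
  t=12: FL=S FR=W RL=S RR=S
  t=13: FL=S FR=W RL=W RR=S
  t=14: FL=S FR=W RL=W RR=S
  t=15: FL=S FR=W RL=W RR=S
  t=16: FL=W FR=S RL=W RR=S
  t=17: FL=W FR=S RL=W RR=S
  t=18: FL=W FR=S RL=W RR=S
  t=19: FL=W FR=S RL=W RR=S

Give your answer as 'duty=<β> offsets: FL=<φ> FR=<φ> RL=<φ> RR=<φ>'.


duty=13 offsets: FL=17 FR=4 RL=0 RR=11

duty β = stance ticks per leg = 13
FL: stance ticks = 13; W→S at t=3 → φ=17
FR: stance ticks = 13; W→S at t=16 → φ=4
RL: stance ticks = 13; W→S at t=0 → φ=0
RR: stance ticks = 13; W→S at t=9 → φ=11


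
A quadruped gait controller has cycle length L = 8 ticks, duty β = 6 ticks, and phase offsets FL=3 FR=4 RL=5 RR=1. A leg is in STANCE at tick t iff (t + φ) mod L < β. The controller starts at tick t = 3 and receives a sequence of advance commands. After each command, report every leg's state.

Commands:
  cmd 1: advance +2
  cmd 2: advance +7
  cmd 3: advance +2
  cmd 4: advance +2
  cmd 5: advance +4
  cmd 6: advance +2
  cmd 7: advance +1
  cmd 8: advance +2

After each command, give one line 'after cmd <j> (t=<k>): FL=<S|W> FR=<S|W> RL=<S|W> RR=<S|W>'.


start t=3: FL=W FR=W RL=S RR=S
cmd 1: advance +2 → t=5, phase=(0,1,2,6) → FL=S FR=S RL=S RR=W
cmd 2: advance +7 → t=12, phase=(7,0,1,5) → FL=W FR=S RL=S RR=S
cmd 3: advance +2 → t=14, phase=(1,2,3,7) → FL=S FR=S RL=S RR=W
cmd 4: advance +2 → t=16, phase=(3,4,5,1) → FL=S FR=S RL=S RR=S
cmd 5: advance +4 → t=20, phase=(7,0,1,5) → FL=W FR=S RL=S RR=S
cmd 6: advance +2 → t=22, phase=(1,2,3,7) → FL=S FR=S RL=S RR=W
cmd 7: advance +1 → t=23, phase=(2,3,4,0) → FL=S FR=S RL=S RR=S
cmd 8: advance +2 → t=25, phase=(4,5,6,2) → FL=S FR=S RL=W RR=S

after cmd 1 (t=5): FL=S FR=S RL=S RR=W
after cmd 2 (t=12): FL=W FR=S RL=S RR=S
after cmd 3 (t=14): FL=S FR=S RL=S RR=W
after cmd 4 (t=16): FL=S FR=S RL=S RR=S
after cmd 5 (t=20): FL=W FR=S RL=S RR=S
after cmd 6 (t=22): FL=S FR=S RL=S RR=W
after cmd 7 (t=23): FL=S FR=S RL=S RR=S
after cmd 8 (t=25): FL=S FR=S RL=W RR=S


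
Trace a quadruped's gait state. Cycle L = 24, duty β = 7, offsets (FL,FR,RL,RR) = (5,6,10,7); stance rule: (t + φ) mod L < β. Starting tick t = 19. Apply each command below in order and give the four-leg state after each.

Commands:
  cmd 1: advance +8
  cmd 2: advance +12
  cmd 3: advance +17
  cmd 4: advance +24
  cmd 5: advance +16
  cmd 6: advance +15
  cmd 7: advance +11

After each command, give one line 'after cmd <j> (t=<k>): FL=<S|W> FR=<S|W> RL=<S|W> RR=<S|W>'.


after cmd 1 (t=27): FL=W FR=W RL=W RR=W
after cmd 2 (t=39): FL=W FR=W RL=S RR=W
after cmd 3 (t=56): FL=W FR=W RL=W RR=W
after cmd 4 (t=80): FL=W FR=W RL=W RR=W
after cmd 5 (t=96): FL=S FR=S RL=W RR=W
after cmd 6 (t=111): FL=W FR=W RL=S RR=W
after cmd 7 (t=122): FL=W FR=W RL=W RR=W

start t=19: FL=S FR=S RL=S RR=S
cmd 1: advance +8 → t=27, phase=(8,9,13,10) → FL=W FR=W RL=W RR=W
cmd 2: advance +12 → t=39, phase=(20,21,1,22) → FL=W FR=W RL=S RR=W
cmd 3: advance +17 → t=56, phase=(13,14,18,15) → FL=W FR=W RL=W RR=W
cmd 4: advance +24 → t=80, phase=(13,14,18,15) → FL=W FR=W RL=W RR=W
cmd 5: advance +16 → t=96, phase=(5,6,10,7) → FL=S FR=S RL=W RR=W
cmd 6: advance +15 → t=111, phase=(20,21,1,22) → FL=W FR=W RL=S RR=W
cmd 7: advance +11 → t=122, phase=(7,8,12,9) → FL=W FR=W RL=W RR=W


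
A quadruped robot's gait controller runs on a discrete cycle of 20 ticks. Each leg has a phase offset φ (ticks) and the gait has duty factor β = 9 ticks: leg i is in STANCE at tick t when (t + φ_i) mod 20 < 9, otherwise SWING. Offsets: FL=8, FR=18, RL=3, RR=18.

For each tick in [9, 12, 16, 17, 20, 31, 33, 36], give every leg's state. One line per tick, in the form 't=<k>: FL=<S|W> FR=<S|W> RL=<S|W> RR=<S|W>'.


t=9: phase=(17,7,12,7) vs β=9 → FL=W FR=S RL=W RR=S
t=12: phase=(0,10,15,10) vs β=9 → FL=S FR=W RL=W RR=W
t=16: phase=(4,14,19,14) vs β=9 → FL=S FR=W RL=W RR=W
t=17: phase=(5,15,0,15) vs β=9 → FL=S FR=W RL=S RR=W
t=20: phase=(8,18,3,18) vs β=9 → FL=S FR=W RL=S RR=W
t=31: phase=(19,9,14,9) vs β=9 → FL=W FR=W RL=W RR=W
t=33: phase=(1,11,16,11) vs β=9 → FL=S FR=W RL=W RR=W
t=36: phase=(4,14,19,14) vs β=9 → FL=S FR=W RL=W RR=W

t=9: FL=W FR=S RL=W RR=S
t=12: FL=S FR=W RL=W RR=W
t=16: FL=S FR=W RL=W RR=W
t=17: FL=S FR=W RL=S RR=W
t=20: FL=S FR=W RL=S RR=W
t=31: FL=W FR=W RL=W RR=W
t=33: FL=S FR=W RL=W RR=W
t=36: FL=S FR=W RL=W RR=W


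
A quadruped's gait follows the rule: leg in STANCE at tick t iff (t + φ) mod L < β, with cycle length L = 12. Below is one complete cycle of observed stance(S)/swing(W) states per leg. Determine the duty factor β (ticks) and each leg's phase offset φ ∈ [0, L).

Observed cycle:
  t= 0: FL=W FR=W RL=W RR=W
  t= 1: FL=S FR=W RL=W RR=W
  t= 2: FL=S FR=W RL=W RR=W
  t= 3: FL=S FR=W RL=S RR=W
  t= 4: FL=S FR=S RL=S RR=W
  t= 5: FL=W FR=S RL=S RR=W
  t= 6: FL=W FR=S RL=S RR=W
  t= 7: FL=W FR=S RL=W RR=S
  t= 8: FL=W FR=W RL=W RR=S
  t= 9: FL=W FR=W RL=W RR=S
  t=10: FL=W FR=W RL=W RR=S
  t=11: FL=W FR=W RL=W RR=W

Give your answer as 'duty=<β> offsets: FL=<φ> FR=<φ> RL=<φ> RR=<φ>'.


duty=4 offsets: FL=11 FR=8 RL=9 RR=5

duty β = stance ticks per leg = 4
FL: stance ticks = 4; W→S at t=1 → φ=11
FR: stance ticks = 4; W→S at t=4 → φ=8
RL: stance ticks = 4; W→S at t=3 → φ=9
RR: stance ticks = 4; W→S at t=7 → φ=5


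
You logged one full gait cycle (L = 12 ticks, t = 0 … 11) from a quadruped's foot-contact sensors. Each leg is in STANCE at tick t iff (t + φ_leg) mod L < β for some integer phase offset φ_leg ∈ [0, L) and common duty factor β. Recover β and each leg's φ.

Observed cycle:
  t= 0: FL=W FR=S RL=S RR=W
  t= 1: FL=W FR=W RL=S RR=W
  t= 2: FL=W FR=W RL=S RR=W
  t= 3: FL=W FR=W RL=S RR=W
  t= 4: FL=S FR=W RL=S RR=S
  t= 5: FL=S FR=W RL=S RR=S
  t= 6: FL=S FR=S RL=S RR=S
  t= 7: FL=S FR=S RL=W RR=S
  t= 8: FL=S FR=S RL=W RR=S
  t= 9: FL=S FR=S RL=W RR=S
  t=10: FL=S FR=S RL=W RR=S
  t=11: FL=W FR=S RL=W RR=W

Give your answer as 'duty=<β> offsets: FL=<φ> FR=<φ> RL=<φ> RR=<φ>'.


duty=7 offsets: FL=8 FR=6 RL=0 RR=8

duty β = stance ticks per leg = 7
FL: stance ticks = 7; W→S at t=4 → φ=8
FR: stance ticks = 7; W→S at t=6 → φ=6
RL: stance ticks = 7; W→S at t=0 → φ=0
RR: stance ticks = 7; W→S at t=4 → φ=8


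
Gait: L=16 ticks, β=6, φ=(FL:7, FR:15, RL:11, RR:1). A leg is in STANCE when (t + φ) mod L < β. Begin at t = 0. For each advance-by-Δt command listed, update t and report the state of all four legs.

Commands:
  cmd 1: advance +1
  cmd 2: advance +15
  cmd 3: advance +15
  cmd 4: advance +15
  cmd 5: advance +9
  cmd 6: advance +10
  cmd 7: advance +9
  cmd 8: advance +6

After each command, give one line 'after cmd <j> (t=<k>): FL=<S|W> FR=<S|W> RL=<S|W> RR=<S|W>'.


after cmd 1 (t=1): FL=W FR=S RL=W RR=S
after cmd 2 (t=16): FL=W FR=W RL=W RR=S
after cmd 3 (t=31): FL=W FR=W RL=W RR=S
after cmd 4 (t=46): FL=S FR=W RL=W RR=W
after cmd 5 (t=55): FL=W FR=W RL=S RR=W
after cmd 6 (t=65): FL=W FR=S RL=W RR=S
after cmd 7 (t=74): FL=S FR=W RL=S RR=W
after cmd 8 (t=80): FL=W FR=W RL=W RR=S

start t=0: FL=W FR=W RL=W RR=S
cmd 1: advance +1 → t=1, phase=(8,0,12,2) → FL=W FR=S RL=W RR=S
cmd 2: advance +15 → t=16, phase=(7,15,11,1) → FL=W FR=W RL=W RR=S
cmd 3: advance +15 → t=31, phase=(6,14,10,0) → FL=W FR=W RL=W RR=S
cmd 4: advance +15 → t=46, phase=(5,13,9,15) → FL=S FR=W RL=W RR=W
cmd 5: advance +9 → t=55, phase=(14,6,2,8) → FL=W FR=W RL=S RR=W
cmd 6: advance +10 → t=65, phase=(8,0,12,2) → FL=W FR=S RL=W RR=S
cmd 7: advance +9 → t=74, phase=(1,9,5,11) → FL=S FR=W RL=S RR=W
cmd 8: advance +6 → t=80, phase=(7,15,11,1) → FL=W FR=W RL=W RR=S


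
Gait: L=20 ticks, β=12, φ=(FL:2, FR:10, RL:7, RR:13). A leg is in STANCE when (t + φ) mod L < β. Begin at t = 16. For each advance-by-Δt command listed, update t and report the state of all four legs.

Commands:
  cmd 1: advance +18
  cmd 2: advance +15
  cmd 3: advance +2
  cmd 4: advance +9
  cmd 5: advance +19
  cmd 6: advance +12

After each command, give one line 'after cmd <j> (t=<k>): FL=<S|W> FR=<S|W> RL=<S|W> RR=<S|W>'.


start t=16: FL=W FR=S RL=S RR=S
cmd 1: advance +18 → t=34, phase=(16,4,1,7) → FL=W FR=S RL=S RR=S
cmd 2: advance +15 → t=49, phase=(11,19,16,2) → FL=S FR=W RL=W RR=S
cmd 3: advance +2 → t=51, phase=(13,1,18,4) → FL=W FR=S RL=W RR=S
cmd 4: advance +9 → t=60, phase=(2,10,7,13) → FL=S FR=S RL=S RR=W
cmd 5: advance +19 → t=79, phase=(1,9,6,12) → FL=S FR=S RL=S RR=W
cmd 6: advance +12 → t=91, phase=(13,1,18,4) → FL=W FR=S RL=W RR=S

after cmd 1 (t=34): FL=W FR=S RL=S RR=S
after cmd 2 (t=49): FL=S FR=W RL=W RR=S
after cmd 3 (t=51): FL=W FR=S RL=W RR=S
after cmd 4 (t=60): FL=S FR=S RL=S RR=W
after cmd 5 (t=79): FL=S FR=S RL=S RR=W
after cmd 6 (t=91): FL=W FR=S RL=W RR=S


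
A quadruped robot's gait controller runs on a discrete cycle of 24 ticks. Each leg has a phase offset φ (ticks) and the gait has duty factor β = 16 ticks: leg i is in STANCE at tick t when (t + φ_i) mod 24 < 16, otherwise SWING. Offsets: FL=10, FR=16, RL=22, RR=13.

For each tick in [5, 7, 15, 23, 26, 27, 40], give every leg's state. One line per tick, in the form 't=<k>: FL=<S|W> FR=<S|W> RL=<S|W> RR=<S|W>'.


t=5: FL=S FR=W RL=S RR=W
t=7: FL=W FR=W RL=S RR=W
t=15: FL=S FR=S RL=S RR=S
t=23: FL=S FR=S RL=W RR=S
t=26: FL=S FR=W RL=S RR=S
t=27: FL=S FR=W RL=S RR=W
t=40: FL=S FR=S RL=S RR=S

t=5: phase=(15,21,3,18) vs β=16 → FL=S FR=W RL=S RR=W
t=7: phase=(17,23,5,20) vs β=16 → FL=W FR=W RL=S RR=W
t=15: phase=(1,7,13,4) vs β=16 → FL=S FR=S RL=S RR=S
t=23: phase=(9,15,21,12) vs β=16 → FL=S FR=S RL=W RR=S
t=26: phase=(12,18,0,15) vs β=16 → FL=S FR=W RL=S RR=S
t=27: phase=(13,19,1,16) vs β=16 → FL=S FR=W RL=S RR=W
t=40: phase=(2,8,14,5) vs β=16 → FL=S FR=S RL=S RR=S


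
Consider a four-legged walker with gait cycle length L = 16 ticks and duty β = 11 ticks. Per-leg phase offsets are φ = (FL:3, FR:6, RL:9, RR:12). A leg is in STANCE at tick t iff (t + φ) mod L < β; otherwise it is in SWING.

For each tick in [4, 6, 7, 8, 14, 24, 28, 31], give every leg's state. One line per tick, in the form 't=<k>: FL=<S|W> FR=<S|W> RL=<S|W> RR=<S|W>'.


t=4: FL=S FR=S RL=W RR=S
t=6: FL=S FR=W RL=W RR=S
t=7: FL=S FR=W RL=S RR=S
t=8: FL=W FR=W RL=S RR=S
t=14: FL=S FR=S RL=S RR=S
t=24: FL=W FR=W RL=S RR=S
t=28: FL=W FR=S RL=S RR=S
t=31: FL=S FR=S RL=S RR=W

t=4: phase=(7,10,13,0) vs β=11 → FL=S FR=S RL=W RR=S
t=6: phase=(9,12,15,2) vs β=11 → FL=S FR=W RL=W RR=S
t=7: phase=(10,13,0,3) vs β=11 → FL=S FR=W RL=S RR=S
t=8: phase=(11,14,1,4) vs β=11 → FL=W FR=W RL=S RR=S
t=14: phase=(1,4,7,10) vs β=11 → FL=S FR=S RL=S RR=S
t=24: phase=(11,14,1,4) vs β=11 → FL=W FR=W RL=S RR=S
t=28: phase=(15,2,5,8) vs β=11 → FL=W FR=S RL=S RR=S
t=31: phase=(2,5,8,11) vs β=11 → FL=S FR=S RL=S RR=W


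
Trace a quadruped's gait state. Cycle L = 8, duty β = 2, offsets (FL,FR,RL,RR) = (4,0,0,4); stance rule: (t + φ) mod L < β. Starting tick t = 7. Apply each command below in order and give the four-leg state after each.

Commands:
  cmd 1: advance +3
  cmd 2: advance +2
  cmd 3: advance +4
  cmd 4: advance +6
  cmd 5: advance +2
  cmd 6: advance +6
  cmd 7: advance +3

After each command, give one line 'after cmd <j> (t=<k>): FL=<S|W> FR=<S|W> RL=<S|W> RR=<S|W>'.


after cmd 1 (t=10): FL=W FR=W RL=W RR=W
after cmd 2 (t=12): FL=S FR=W RL=W RR=S
after cmd 3 (t=16): FL=W FR=S RL=S RR=W
after cmd 4 (t=22): FL=W FR=W RL=W RR=W
after cmd 5 (t=24): FL=W FR=S RL=S RR=W
after cmd 6 (t=30): FL=W FR=W RL=W RR=W
after cmd 7 (t=33): FL=W FR=S RL=S RR=W

start t=7: FL=W FR=W RL=W RR=W
cmd 1: advance +3 → t=10, phase=(6,2,2,6) → FL=W FR=W RL=W RR=W
cmd 2: advance +2 → t=12, phase=(0,4,4,0) → FL=S FR=W RL=W RR=S
cmd 3: advance +4 → t=16, phase=(4,0,0,4) → FL=W FR=S RL=S RR=W
cmd 4: advance +6 → t=22, phase=(2,6,6,2) → FL=W FR=W RL=W RR=W
cmd 5: advance +2 → t=24, phase=(4,0,0,4) → FL=W FR=S RL=S RR=W
cmd 6: advance +6 → t=30, phase=(2,6,6,2) → FL=W FR=W RL=W RR=W
cmd 7: advance +3 → t=33, phase=(5,1,1,5) → FL=W FR=S RL=S RR=W


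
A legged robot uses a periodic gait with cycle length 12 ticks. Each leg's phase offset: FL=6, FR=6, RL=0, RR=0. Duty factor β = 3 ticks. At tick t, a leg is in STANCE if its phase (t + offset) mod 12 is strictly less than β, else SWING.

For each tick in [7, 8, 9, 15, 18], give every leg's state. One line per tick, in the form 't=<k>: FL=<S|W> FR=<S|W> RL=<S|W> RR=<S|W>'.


t=7: phase=(1,1,7,7) vs β=3 → FL=S FR=S RL=W RR=W
t=8: phase=(2,2,8,8) vs β=3 → FL=S FR=S RL=W RR=W
t=9: phase=(3,3,9,9) vs β=3 → FL=W FR=W RL=W RR=W
t=15: phase=(9,9,3,3) vs β=3 → FL=W FR=W RL=W RR=W
t=18: phase=(0,0,6,6) vs β=3 → FL=S FR=S RL=W RR=W

t=7: FL=S FR=S RL=W RR=W
t=8: FL=S FR=S RL=W RR=W
t=9: FL=W FR=W RL=W RR=W
t=15: FL=W FR=W RL=W RR=W
t=18: FL=S FR=S RL=W RR=W


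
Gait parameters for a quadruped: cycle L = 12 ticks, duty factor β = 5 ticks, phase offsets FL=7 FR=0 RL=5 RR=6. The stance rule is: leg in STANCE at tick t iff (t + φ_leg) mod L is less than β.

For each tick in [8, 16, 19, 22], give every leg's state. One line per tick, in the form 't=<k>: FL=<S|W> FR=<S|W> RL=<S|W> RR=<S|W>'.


t=8: phase=(3,8,1,2) vs β=5 → FL=S FR=W RL=S RR=S
t=16: phase=(11,4,9,10) vs β=5 → FL=W FR=S RL=W RR=W
t=19: phase=(2,7,0,1) vs β=5 → FL=S FR=W RL=S RR=S
t=22: phase=(5,10,3,4) vs β=5 → FL=W FR=W RL=S RR=S

t=8: FL=S FR=W RL=S RR=S
t=16: FL=W FR=S RL=W RR=W
t=19: FL=S FR=W RL=S RR=S
t=22: FL=W FR=W RL=S RR=S


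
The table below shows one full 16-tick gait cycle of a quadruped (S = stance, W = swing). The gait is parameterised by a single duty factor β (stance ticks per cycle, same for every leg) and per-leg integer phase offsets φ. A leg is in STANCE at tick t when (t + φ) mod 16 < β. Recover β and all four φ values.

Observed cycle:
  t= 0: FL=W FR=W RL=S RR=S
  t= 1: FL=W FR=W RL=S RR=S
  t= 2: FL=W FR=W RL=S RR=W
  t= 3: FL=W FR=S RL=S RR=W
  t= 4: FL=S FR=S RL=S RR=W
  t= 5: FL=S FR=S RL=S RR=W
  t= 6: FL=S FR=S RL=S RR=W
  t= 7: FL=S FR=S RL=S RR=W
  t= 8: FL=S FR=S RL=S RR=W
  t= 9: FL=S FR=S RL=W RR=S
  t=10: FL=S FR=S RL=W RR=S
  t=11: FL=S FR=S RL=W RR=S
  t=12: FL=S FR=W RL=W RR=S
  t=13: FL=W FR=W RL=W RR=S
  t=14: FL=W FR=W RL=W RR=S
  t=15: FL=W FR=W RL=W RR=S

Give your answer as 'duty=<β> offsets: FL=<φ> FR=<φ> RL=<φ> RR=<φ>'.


duty β = stance ticks per leg = 9
FL: stance ticks = 9; W→S at t=4 → φ=12
FR: stance ticks = 9; W→S at t=3 → φ=13
RL: stance ticks = 9; W→S at t=0 → φ=0
RR: stance ticks = 9; W→S at t=9 → φ=7

duty=9 offsets: FL=12 FR=13 RL=0 RR=7


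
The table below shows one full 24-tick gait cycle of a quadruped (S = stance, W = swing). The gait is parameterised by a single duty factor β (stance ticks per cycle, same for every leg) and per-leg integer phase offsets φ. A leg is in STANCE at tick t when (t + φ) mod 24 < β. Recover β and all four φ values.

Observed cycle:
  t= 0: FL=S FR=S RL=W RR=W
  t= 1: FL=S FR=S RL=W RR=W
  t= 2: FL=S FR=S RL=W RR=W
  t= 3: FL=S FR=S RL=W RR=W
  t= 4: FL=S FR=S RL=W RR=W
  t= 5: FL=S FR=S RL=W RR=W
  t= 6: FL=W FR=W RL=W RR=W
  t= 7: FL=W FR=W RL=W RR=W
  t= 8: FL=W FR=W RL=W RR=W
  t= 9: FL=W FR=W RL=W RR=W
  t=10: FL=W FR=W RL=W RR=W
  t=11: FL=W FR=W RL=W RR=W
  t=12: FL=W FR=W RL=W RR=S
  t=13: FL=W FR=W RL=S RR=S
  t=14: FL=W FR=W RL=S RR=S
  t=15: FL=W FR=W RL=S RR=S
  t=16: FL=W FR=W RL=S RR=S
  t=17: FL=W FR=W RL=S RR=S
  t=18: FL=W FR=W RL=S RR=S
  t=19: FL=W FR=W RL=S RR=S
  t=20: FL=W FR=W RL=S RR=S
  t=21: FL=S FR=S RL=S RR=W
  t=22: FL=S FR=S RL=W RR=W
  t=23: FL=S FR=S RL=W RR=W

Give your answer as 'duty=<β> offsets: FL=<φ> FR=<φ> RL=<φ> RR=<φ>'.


duty=9 offsets: FL=3 FR=3 RL=11 RR=12

duty β = stance ticks per leg = 9
FL: stance ticks = 9; W→S at t=21 → φ=3
FR: stance ticks = 9; W→S at t=21 → φ=3
RL: stance ticks = 9; W→S at t=13 → φ=11
RR: stance ticks = 9; W→S at t=12 → φ=12


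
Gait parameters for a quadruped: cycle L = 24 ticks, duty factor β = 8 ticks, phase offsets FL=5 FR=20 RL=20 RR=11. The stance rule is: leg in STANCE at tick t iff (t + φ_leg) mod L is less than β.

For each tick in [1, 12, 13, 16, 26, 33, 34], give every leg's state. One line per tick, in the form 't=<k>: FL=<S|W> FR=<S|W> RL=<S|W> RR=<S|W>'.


t=1: phase=(6,21,21,12) vs β=8 → FL=S FR=W RL=W RR=W
t=12: phase=(17,8,8,23) vs β=8 → FL=W FR=W RL=W RR=W
t=13: phase=(18,9,9,0) vs β=8 → FL=W FR=W RL=W RR=S
t=16: phase=(21,12,12,3) vs β=8 → FL=W FR=W RL=W RR=S
t=26: phase=(7,22,22,13) vs β=8 → FL=S FR=W RL=W RR=W
t=33: phase=(14,5,5,20) vs β=8 → FL=W FR=S RL=S RR=W
t=34: phase=(15,6,6,21) vs β=8 → FL=W FR=S RL=S RR=W

t=1: FL=S FR=W RL=W RR=W
t=12: FL=W FR=W RL=W RR=W
t=13: FL=W FR=W RL=W RR=S
t=16: FL=W FR=W RL=W RR=S
t=26: FL=S FR=W RL=W RR=W
t=33: FL=W FR=S RL=S RR=W
t=34: FL=W FR=S RL=S RR=W


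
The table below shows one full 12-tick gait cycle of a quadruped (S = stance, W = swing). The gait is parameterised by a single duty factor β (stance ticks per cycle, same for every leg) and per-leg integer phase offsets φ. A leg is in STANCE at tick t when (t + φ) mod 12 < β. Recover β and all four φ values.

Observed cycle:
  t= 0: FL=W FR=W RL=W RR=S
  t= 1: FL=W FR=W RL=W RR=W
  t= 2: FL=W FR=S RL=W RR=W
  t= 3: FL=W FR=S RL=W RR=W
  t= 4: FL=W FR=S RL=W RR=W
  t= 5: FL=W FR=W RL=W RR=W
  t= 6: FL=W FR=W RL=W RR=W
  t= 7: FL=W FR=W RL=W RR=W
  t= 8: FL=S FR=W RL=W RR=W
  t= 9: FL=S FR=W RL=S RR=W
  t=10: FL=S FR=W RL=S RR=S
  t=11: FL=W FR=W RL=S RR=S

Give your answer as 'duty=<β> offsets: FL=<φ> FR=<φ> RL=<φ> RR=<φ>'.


duty=3 offsets: FL=4 FR=10 RL=3 RR=2

duty β = stance ticks per leg = 3
FL: stance ticks = 3; W→S at t=8 → φ=4
FR: stance ticks = 3; W→S at t=2 → φ=10
RL: stance ticks = 3; W→S at t=9 → φ=3
RR: stance ticks = 3; W→S at t=10 → φ=2


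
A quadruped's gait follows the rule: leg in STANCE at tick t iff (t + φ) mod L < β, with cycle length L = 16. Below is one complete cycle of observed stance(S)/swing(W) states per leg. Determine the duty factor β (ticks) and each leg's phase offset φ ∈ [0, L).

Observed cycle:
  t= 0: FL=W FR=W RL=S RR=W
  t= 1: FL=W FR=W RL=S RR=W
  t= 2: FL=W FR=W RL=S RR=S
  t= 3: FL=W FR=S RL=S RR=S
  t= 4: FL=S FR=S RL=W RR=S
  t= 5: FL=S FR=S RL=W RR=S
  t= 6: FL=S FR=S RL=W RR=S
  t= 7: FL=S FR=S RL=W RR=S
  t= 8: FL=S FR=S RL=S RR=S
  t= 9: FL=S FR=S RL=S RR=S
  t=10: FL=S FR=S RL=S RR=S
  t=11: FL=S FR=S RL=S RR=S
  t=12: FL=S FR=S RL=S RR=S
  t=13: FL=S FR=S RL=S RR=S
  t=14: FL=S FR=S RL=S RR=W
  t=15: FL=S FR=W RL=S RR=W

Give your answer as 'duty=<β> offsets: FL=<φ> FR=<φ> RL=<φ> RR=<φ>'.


duty β = stance ticks per leg = 12
FL: stance ticks = 12; W→S at t=4 → φ=12
FR: stance ticks = 12; W→S at t=3 → φ=13
RL: stance ticks = 12; W→S at t=8 → φ=8
RR: stance ticks = 12; W→S at t=2 → φ=14

duty=12 offsets: FL=12 FR=13 RL=8 RR=14


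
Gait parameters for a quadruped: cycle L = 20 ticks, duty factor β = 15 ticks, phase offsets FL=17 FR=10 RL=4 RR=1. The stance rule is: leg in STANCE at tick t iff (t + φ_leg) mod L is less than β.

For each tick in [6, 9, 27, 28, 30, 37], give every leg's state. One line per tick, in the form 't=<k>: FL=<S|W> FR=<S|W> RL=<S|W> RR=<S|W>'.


t=6: FL=S FR=W RL=S RR=S
t=9: FL=S FR=W RL=S RR=S
t=27: FL=S FR=W RL=S RR=S
t=28: FL=S FR=W RL=S RR=S
t=30: FL=S FR=S RL=S RR=S
t=37: FL=S FR=S RL=S RR=W

t=6: phase=(3,16,10,7) vs β=15 → FL=S FR=W RL=S RR=S
t=9: phase=(6,19,13,10) vs β=15 → FL=S FR=W RL=S RR=S
t=27: phase=(4,17,11,8) vs β=15 → FL=S FR=W RL=S RR=S
t=28: phase=(5,18,12,9) vs β=15 → FL=S FR=W RL=S RR=S
t=30: phase=(7,0,14,11) vs β=15 → FL=S FR=S RL=S RR=S
t=37: phase=(14,7,1,18) vs β=15 → FL=S FR=S RL=S RR=W


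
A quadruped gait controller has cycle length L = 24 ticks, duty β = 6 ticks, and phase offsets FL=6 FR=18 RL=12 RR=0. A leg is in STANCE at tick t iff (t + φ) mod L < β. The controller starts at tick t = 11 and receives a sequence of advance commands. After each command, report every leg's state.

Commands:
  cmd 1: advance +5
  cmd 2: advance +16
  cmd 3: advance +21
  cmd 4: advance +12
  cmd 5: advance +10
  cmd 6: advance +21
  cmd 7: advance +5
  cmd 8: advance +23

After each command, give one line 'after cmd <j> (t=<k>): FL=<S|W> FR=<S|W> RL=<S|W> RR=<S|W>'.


after cmd 1 (t=16): FL=W FR=W RL=S RR=W
after cmd 2 (t=32): FL=W FR=S RL=W RR=W
after cmd 3 (t=53): FL=W FR=W RL=W RR=S
after cmd 4 (t=65): FL=W FR=W RL=S RR=W
after cmd 5 (t=75): FL=W FR=W RL=W RR=S
after cmd 6 (t=96): FL=W FR=W RL=W RR=S
after cmd 7 (t=101): FL=W FR=W RL=W RR=S
after cmd 8 (t=124): FL=W FR=W RL=W RR=S

start t=11: FL=W FR=S RL=W RR=W
cmd 1: advance +5 → t=16, phase=(22,10,4,16) → FL=W FR=W RL=S RR=W
cmd 2: advance +16 → t=32, phase=(14,2,20,8) → FL=W FR=S RL=W RR=W
cmd 3: advance +21 → t=53, phase=(11,23,17,5) → FL=W FR=W RL=W RR=S
cmd 4: advance +12 → t=65, phase=(23,11,5,17) → FL=W FR=W RL=S RR=W
cmd 5: advance +10 → t=75, phase=(9,21,15,3) → FL=W FR=W RL=W RR=S
cmd 6: advance +21 → t=96, phase=(6,18,12,0) → FL=W FR=W RL=W RR=S
cmd 7: advance +5 → t=101, phase=(11,23,17,5) → FL=W FR=W RL=W RR=S
cmd 8: advance +23 → t=124, phase=(10,22,16,4) → FL=W FR=W RL=W RR=S


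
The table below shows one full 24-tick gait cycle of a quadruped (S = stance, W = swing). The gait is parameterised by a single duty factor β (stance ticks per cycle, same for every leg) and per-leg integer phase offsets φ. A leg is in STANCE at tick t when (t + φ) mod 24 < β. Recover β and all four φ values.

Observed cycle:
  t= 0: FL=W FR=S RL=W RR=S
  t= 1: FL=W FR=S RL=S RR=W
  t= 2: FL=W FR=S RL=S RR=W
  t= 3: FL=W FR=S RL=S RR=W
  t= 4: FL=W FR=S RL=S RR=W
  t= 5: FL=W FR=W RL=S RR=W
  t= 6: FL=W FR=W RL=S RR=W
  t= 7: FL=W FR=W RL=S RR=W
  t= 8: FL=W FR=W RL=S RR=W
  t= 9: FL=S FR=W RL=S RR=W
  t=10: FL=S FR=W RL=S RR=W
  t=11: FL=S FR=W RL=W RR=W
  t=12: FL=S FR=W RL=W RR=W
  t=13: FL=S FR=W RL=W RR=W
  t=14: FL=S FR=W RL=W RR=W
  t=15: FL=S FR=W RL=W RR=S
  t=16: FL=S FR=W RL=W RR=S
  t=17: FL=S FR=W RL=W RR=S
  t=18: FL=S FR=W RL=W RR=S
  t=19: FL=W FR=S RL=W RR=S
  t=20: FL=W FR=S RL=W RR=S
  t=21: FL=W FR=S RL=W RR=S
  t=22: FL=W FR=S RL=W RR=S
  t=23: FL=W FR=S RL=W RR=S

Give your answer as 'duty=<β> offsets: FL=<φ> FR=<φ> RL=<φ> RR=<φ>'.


duty β = stance ticks per leg = 10
FL: stance ticks = 10; W→S at t=9 → φ=15
FR: stance ticks = 10; W→S at t=19 → φ=5
RL: stance ticks = 10; W→S at t=1 → φ=23
RR: stance ticks = 10; W→S at t=15 → φ=9

duty=10 offsets: FL=15 FR=5 RL=23 RR=9


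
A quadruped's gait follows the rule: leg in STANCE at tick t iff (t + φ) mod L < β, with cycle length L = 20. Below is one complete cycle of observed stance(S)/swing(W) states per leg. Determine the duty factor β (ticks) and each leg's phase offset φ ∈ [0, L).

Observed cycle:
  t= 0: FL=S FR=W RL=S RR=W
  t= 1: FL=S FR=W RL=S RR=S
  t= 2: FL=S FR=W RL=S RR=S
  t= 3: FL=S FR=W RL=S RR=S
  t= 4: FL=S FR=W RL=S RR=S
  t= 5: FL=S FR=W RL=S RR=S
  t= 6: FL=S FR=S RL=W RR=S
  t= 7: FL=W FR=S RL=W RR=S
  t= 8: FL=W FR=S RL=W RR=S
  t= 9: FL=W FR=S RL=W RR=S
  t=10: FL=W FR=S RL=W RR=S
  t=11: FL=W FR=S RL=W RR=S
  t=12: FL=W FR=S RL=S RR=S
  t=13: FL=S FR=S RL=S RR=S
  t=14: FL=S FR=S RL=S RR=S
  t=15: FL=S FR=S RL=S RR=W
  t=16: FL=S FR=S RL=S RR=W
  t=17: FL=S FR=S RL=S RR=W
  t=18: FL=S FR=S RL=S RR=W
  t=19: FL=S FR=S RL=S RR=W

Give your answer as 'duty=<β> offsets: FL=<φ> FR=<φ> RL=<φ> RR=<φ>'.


duty=14 offsets: FL=7 FR=14 RL=8 RR=19

duty β = stance ticks per leg = 14
FL: stance ticks = 14; W→S at t=13 → φ=7
FR: stance ticks = 14; W→S at t=6 → φ=14
RL: stance ticks = 14; W→S at t=12 → φ=8
RR: stance ticks = 14; W→S at t=1 → φ=19


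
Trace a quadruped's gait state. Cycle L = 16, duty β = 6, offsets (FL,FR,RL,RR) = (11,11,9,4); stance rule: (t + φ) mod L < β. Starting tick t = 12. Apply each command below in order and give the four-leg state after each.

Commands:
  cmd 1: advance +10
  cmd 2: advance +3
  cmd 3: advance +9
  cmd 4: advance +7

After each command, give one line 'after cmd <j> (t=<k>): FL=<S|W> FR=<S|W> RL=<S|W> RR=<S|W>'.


start t=12: FL=W FR=W RL=S RR=S
cmd 1: advance +10 → t=22, phase=(1,1,15,10) → FL=S FR=S RL=W RR=W
cmd 2: advance +3 → t=25, phase=(4,4,2,13) → FL=S FR=S RL=S RR=W
cmd 3: advance +9 → t=34, phase=(13,13,11,6) → FL=W FR=W RL=W RR=W
cmd 4: advance +7 → t=41, phase=(4,4,2,13) → FL=S FR=S RL=S RR=W

after cmd 1 (t=22): FL=S FR=S RL=W RR=W
after cmd 2 (t=25): FL=S FR=S RL=S RR=W
after cmd 3 (t=34): FL=W FR=W RL=W RR=W
after cmd 4 (t=41): FL=S FR=S RL=S RR=W


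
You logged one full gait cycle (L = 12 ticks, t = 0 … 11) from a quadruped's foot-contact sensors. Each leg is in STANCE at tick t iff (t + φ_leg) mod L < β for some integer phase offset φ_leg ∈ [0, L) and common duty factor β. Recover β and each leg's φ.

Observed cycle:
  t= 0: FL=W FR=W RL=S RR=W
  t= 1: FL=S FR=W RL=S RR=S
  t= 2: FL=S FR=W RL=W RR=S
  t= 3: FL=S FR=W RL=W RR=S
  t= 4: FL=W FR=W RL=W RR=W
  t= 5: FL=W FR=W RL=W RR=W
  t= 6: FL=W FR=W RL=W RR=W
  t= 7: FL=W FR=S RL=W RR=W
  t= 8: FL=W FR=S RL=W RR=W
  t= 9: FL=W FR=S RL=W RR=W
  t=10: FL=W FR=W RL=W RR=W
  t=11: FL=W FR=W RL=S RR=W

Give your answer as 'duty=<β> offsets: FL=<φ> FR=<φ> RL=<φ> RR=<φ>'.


duty=3 offsets: FL=11 FR=5 RL=1 RR=11

duty β = stance ticks per leg = 3
FL: stance ticks = 3; W→S at t=1 → φ=11
FR: stance ticks = 3; W→S at t=7 → φ=5
RL: stance ticks = 3; W→S at t=11 → φ=1
RR: stance ticks = 3; W→S at t=1 → φ=11


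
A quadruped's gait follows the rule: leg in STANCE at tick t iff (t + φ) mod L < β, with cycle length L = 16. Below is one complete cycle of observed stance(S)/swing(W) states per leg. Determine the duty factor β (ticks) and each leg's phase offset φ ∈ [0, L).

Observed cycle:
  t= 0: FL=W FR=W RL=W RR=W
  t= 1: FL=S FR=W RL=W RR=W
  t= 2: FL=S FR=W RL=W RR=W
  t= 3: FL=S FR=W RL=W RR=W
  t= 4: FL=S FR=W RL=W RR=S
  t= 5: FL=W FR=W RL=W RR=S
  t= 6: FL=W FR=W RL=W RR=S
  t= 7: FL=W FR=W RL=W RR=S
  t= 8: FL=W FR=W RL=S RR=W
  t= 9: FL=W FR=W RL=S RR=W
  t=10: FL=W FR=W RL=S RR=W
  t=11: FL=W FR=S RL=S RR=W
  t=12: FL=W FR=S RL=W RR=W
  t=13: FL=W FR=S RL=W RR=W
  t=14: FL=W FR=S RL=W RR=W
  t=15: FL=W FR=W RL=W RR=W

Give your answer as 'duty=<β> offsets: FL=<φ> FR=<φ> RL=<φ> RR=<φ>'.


duty=4 offsets: FL=15 FR=5 RL=8 RR=12

duty β = stance ticks per leg = 4
FL: stance ticks = 4; W→S at t=1 → φ=15
FR: stance ticks = 4; W→S at t=11 → φ=5
RL: stance ticks = 4; W→S at t=8 → φ=8
RR: stance ticks = 4; W→S at t=4 → φ=12


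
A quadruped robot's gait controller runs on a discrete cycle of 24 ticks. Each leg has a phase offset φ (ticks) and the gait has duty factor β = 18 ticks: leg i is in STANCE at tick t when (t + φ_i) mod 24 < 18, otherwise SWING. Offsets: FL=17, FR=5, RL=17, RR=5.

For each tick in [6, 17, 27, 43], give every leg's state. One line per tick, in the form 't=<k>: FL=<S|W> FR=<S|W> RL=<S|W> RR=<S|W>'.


t=6: phase=(23,11,23,11) vs β=18 → FL=W FR=S RL=W RR=S
t=17: phase=(10,22,10,22) vs β=18 → FL=S FR=W RL=S RR=W
t=27: phase=(20,8,20,8) vs β=18 → FL=W FR=S RL=W RR=S
t=43: phase=(12,0,12,0) vs β=18 → FL=S FR=S RL=S RR=S

t=6: FL=W FR=S RL=W RR=S
t=17: FL=S FR=W RL=S RR=W
t=27: FL=W FR=S RL=W RR=S
t=43: FL=S FR=S RL=S RR=S


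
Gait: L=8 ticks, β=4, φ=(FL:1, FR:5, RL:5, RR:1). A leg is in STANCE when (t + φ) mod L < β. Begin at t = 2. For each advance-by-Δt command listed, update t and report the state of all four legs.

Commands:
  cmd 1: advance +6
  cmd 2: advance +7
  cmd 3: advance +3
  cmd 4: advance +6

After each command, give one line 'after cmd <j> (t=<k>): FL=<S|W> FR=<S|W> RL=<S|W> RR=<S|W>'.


start t=2: FL=S FR=W RL=W RR=S
cmd 1: advance +6 → t=8, phase=(1,5,5,1) → FL=S FR=W RL=W RR=S
cmd 2: advance +7 → t=15, phase=(0,4,4,0) → FL=S FR=W RL=W RR=S
cmd 3: advance +3 → t=18, phase=(3,7,7,3) → FL=S FR=W RL=W RR=S
cmd 4: advance +6 → t=24, phase=(1,5,5,1) → FL=S FR=W RL=W RR=S

after cmd 1 (t=8): FL=S FR=W RL=W RR=S
after cmd 2 (t=15): FL=S FR=W RL=W RR=S
after cmd 3 (t=18): FL=S FR=W RL=W RR=S
after cmd 4 (t=24): FL=S FR=W RL=W RR=S


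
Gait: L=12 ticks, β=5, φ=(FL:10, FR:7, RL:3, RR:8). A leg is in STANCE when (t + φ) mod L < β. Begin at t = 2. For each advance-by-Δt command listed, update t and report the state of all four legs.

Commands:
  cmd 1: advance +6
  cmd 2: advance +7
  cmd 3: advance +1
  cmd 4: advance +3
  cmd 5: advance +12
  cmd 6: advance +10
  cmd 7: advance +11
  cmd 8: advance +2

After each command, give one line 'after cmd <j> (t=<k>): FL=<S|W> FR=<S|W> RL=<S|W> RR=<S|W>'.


start t=2: FL=S FR=W RL=W RR=W
cmd 1: advance +6 → t=8, phase=(6,3,11,4) → FL=W FR=S RL=W RR=S
cmd 2: advance +7 → t=15, phase=(1,10,6,11) → FL=S FR=W RL=W RR=W
cmd 3: advance +1 → t=16, phase=(2,11,7,0) → FL=S FR=W RL=W RR=S
cmd 4: advance +3 → t=19, phase=(5,2,10,3) → FL=W FR=S RL=W RR=S
cmd 5: advance +12 → t=31, phase=(5,2,10,3) → FL=W FR=S RL=W RR=S
cmd 6: advance +10 → t=41, phase=(3,0,8,1) → FL=S FR=S RL=W RR=S
cmd 7: advance +11 → t=52, phase=(2,11,7,0) → FL=S FR=W RL=W RR=S
cmd 8: advance +2 → t=54, phase=(4,1,9,2) → FL=S FR=S RL=W RR=S

after cmd 1 (t=8): FL=W FR=S RL=W RR=S
after cmd 2 (t=15): FL=S FR=W RL=W RR=W
after cmd 3 (t=16): FL=S FR=W RL=W RR=S
after cmd 4 (t=19): FL=W FR=S RL=W RR=S
after cmd 5 (t=31): FL=W FR=S RL=W RR=S
after cmd 6 (t=41): FL=S FR=S RL=W RR=S
after cmd 7 (t=52): FL=S FR=W RL=W RR=S
after cmd 8 (t=54): FL=S FR=S RL=W RR=S


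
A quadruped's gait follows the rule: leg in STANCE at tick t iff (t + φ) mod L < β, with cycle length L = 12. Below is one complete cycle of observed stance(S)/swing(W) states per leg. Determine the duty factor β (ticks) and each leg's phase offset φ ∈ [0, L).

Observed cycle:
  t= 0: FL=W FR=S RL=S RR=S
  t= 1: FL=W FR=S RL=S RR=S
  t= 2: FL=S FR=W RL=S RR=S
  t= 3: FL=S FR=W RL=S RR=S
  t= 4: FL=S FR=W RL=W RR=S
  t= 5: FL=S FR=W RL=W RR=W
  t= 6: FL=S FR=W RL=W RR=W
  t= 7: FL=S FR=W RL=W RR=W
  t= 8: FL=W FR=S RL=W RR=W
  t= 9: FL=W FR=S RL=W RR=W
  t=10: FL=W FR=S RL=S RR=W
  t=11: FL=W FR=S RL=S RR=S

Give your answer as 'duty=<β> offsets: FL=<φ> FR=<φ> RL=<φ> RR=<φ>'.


duty β = stance ticks per leg = 6
FL: stance ticks = 6; W→S at t=2 → φ=10
FR: stance ticks = 6; W→S at t=8 → φ=4
RL: stance ticks = 6; W→S at t=10 → φ=2
RR: stance ticks = 6; W→S at t=11 → φ=1

duty=6 offsets: FL=10 FR=4 RL=2 RR=1


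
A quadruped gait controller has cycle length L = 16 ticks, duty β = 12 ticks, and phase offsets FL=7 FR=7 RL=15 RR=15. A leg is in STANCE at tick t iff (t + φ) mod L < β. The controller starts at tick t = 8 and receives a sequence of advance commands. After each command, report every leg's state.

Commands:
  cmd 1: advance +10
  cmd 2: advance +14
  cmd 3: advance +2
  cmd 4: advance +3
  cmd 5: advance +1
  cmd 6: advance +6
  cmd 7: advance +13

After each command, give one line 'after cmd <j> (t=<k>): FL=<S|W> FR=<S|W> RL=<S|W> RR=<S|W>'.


start t=8: FL=W FR=W RL=S RR=S
cmd 1: advance +10 → t=18, phase=(9,9,1,1) → FL=S FR=S RL=S RR=S
cmd 2: advance +14 → t=32, phase=(7,7,15,15) → FL=S FR=S RL=W RR=W
cmd 3: advance +2 → t=34, phase=(9,9,1,1) → FL=S FR=S RL=S RR=S
cmd 4: advance +3 → t=37, phase=(12,12,4,4) → FL=W FR=W RL=S RR=S
cmd 5: advance +1 → t=38, phase=(13,13,5,5) → FL=W FR=W RL=S RR=S
cmd 6: advance +6 → t=44, phase=(3,3,11,11) → FL=S FR=S RL=S RR=S
cmd 7: advance +13 → t=57, phase=(0,0,8,8) → FL=S FR=S RL=S RR=S

after cmd 1 (t=18): FL=S FR=S RL=S RR=S
after cmd 2 (t=32): FL=S FR=S RL=W RR=W
after cmd 3 (t=34): FL=S FR=S RL=S RR=S
after cmd 4 (t=37): FL=W FR=W RL=S RR=S
after cmd 5 (t=38): FL=W FR=W RL=S RR=S
after cmd 6 (t=44): FL=S FR=S RL=S RR=S
after cmd 7 (t=57): FL=S FR=S RL=S RR=S


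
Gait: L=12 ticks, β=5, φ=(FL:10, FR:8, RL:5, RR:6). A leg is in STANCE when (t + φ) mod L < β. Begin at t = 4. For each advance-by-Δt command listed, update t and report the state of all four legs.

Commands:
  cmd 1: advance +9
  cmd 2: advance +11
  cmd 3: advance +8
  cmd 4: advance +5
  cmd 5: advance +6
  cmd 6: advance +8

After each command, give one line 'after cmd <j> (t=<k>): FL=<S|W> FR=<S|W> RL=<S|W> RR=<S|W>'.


after cmd 1 (t=13): FL=W FR=W RL=W RR=W
after cmd 2 (t=24): FL=W FR=W RL=W RR=W
after cmd 3 (t=32): FL=W FR=S RL=S RR=S
after cmd 4 (t=37): FL=W FR=W RL=W RR=W
after cmd 5 (t=43): FL=W FR=S RL=S RR=S
after cmd 6 (t=51): FL=S FR=W RL=W RR=W

start t=4: FL=S FR=S RL=W RR=W
cmd 1: advance +9 → t=13, phase=(11,9,6,7) → FL=W FR=W RL=W RR=W
cmd 2: advance +11 → t=24, phase=(10,8,5,6) → FL=W FR=W RL=W RR=W
cmd 3: advance +8 → t=32, phase=(6,4,1,2) → FL=W FR=S RL=S RR=S
cmd 4: advance +5 → t=37, phase=(11,9,6,7) → FL=W FR=W RL=W RR=W
cmd 5: advance +6 → t=43, phase=(5,3,0,1) → FL=W FR=S RL=S RR=S
cmd 6: advance +8 → t=51, phase=(1,11,8,9) → FL=S FR=W RL=W RR=W


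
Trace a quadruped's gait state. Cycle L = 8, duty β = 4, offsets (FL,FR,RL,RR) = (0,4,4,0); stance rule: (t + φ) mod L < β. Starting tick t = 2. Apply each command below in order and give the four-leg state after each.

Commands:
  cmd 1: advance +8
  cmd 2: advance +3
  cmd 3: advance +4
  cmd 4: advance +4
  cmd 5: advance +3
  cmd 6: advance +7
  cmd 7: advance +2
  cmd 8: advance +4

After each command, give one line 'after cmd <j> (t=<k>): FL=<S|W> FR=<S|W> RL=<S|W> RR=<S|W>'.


after cmd 1 (t=10): FL=S FR=W RL=W RR=S
after cmd 2 (t=13): FL=W FR=S RL=S RR=W
after cmd 3 (t=17): FL=S FR=W RL=W RR=S
after cmd 4 (t=21): FL=W FR=S RL=S RR=W
after cmd 5 (t=24): FL=S FR=W RL=W RR=S
after cmd 6 (t=31): FL=W FR=S RL=S RR=W
after cmd 7 (t=33): FL=S FR=W RL=W RR=S
after cmd 8 (t=37): FL=W FR=S RL=S RR=W

start t=2: FL=S FR=W RL=W RR=S
cmd 1: advance +8 → t=10, phase=(2,6,6,2) → FL=S FR=W RL=W RR=S
cmd 2: advance +3 → t=13, phase=(5,1,1,5) → FL=W FR=S RL=S RR=W
cmd 3: advance +4 → t=17, phase=(1,5,5,1) → FL=S FR=W RL=W RR=S
cmd 4: advance +4 → t=21, phase=(5,1,1,5) → FL=W FR=S RL=S RR=W
cmd 5: advance +3 → t=24, phase=(0,4,4,0) → FL=S FR=W RL=W RR=S
cmd 6: advance +7 → t=31, phase=(7,3,3,7) → FL=W FR=S RL=S RR=W
cmd 7: advance +2 → t=33, phase=(1,5,5,1) → FL=S FR=W RL=W RR=S
cmd 8: advance +4 → t=37, phase=(5,1,1,5) → FL=W FR=S RL=S RR=W


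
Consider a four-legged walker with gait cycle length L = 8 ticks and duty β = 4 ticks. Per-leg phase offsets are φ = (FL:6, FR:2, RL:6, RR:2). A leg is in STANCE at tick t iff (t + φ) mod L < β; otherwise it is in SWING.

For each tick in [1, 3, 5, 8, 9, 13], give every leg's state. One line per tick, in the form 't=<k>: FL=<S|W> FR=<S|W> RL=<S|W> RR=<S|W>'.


t=1: FL=W FR=S RL=W RR=S
t=3: FL=S FR=W RL=S RR=W
t=5: FL=S FR=W RL=S RR=W
t=8: FL=W FR=S RL=W RR=S
t=9: FL=W FR=S RL=W RR=S
t=13: FL=S FR=W RL=S RR=W

t=1: phase=(7,3,7,3) vs β=4 → FL=W FR=S RL=W RR=S
t=3: phase=(1,5,1,5) vs β=4 → FL=S FR=W RL=S RR=W
t=5: phase=(3,7,3,7) vs β=4 → FL=S FR=W RL=S RR=W
t=8: phase=(6,2,6,2) vs β=4 → FL=W FR=S RL=W RR=S
t=9: phase=(7,3,7,3) vs β=4 → FL=W FR=S RL=W RR=S
t=13: phase=(3,7,3,7) vs β=4 → FL=S FR=W RL=S RR=W


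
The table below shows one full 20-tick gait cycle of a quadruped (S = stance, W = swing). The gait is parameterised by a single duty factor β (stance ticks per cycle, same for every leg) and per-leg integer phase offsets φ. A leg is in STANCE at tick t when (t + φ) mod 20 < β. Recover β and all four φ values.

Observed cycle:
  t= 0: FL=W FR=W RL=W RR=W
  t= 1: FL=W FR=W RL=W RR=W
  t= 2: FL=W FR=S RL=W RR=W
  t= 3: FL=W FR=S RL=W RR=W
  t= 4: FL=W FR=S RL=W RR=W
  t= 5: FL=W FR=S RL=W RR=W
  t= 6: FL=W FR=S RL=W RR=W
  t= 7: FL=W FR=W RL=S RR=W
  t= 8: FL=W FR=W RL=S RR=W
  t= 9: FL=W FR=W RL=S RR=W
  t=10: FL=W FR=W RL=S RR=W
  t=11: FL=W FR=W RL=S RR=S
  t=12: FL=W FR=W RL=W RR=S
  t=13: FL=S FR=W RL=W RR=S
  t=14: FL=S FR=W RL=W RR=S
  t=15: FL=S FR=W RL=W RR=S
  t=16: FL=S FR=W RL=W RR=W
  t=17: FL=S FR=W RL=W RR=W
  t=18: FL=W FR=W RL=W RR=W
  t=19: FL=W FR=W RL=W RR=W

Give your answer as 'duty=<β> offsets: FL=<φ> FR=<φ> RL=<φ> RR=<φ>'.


duty=5 offsets: FL=7 FR=18 RL=13 RR=9

duty β = stance ticks per leg = 5
FL: stance ticks = 5; W→S at t=13 → φ=7
FR: stance ticks = 5; W→S at t=2 → φ=18
RL: stance ticks = 5; W→S at t=7 → φ=13
RR: stance ticks = 5; W→S at t=11 → φ=9


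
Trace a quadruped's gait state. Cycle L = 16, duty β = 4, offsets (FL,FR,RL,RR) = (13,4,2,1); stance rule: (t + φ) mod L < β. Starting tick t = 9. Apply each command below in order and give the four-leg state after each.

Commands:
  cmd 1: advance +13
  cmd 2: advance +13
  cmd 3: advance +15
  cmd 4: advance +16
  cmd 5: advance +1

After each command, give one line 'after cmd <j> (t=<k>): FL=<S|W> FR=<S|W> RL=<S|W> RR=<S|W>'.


start t=9: FL=W FR=W RL=W RR=W
cmd 1: advance +13 → t=22, phase=(3,10,8,7) → FL=S FR=W RL=W RR=W
cmd 2: advance +13 → t=35, phase=(0,7,5,4) → FL=S FR=W RL=W RR=W
cmd 3: advance +15 → t=50, phase=(15,6,4,3) → FL=W FR=W RL=W RR=S
cmd 4: advance +16 → t=66, phase=(15,6,4,3) → FL=W FR=W RL=W RR=S
cmd 5: advance +1 → t=67, phase=(0,7,5,4) → FL=S FR=W RL=W RR=W

after cmd 1 (t=22): FL=S FR=W RL=W RR=W
after cmd 2 (t=35): FL=S FR=W RL=W RR=W
after cmd 3 (t=50): FL=W FR=W RL=W RR=S
after cmd 4 (t=66): FL=W FR=W RL=W RR=S
after cmd 5 (t=67): FL=S FR=W RL=W RR=W


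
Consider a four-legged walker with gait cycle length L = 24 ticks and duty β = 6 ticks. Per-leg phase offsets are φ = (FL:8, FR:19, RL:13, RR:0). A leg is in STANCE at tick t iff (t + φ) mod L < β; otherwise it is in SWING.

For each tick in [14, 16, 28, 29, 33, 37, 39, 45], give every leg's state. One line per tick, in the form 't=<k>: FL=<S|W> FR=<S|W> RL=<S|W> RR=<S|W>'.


t=14: phase=(22,9,3,14) vs β=6 → FL=W FR=W RL=S RR=W
t=16: phase=(0,11,5,16) vs β=6 → FL=S FR=W RL=S RR=W
t=28: phase=(12,23,17,4) vs β=6 → FL=W FR=W RL=W RR=S
t=29: phase=(13,0,18,5) vs β=6 → FL=W FR=S RL=W RR=S
t=33: phase=(17,4,22,9) vs β=6 → FL=W FR=S RL=W RR=W
t=37: phase=(21,8,2,13) vs β=6 → FL=W FR=W RL=S RR=W
t=39: phase=(23,10,4,15) vs β=6 → FL=W FR=W RL=S RR=W
t=45: phase=(5,16,10,21) vs β=6 → FL=S FR=W RL=W RR=W

t=14: FL=W FR=W RL=S RR=W
t=16: FL=S FR=W RL=S RR=W
t=28: FL=W FR=W RL=W RR=S
t=29: FL=W FR=S RL=W RR=S
t=33: FL=W FR=S RL=W RR=W
t=37: FL=W FR=W RL=S RR=W
t=39: FL=W FR=W RL=S RR=W
t=45: FL=S FR=W RL=W RR=W
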